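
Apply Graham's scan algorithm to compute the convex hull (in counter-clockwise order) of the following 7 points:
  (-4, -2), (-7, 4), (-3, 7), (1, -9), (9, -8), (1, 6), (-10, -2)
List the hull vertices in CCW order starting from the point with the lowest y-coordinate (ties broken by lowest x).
Hull (CCW) = [(1, -9), (9, -8), (1, 6), (-3, 7), (-7, 4), (-10, -2)]

Graham scan procedure:
  1. Find the pivot p₀ = point with lowest y (tie → lowest x): (1, -9).
  2. Sort the remaining points by polar angle around p₀.
  3. Walk through sorted points, maintaining a stack; pop the top while the last three entries make a non-left turn (cross product ≤ 0).
  4. Final stack is the convex hull in CCW order: (1, -9), (9, -8), (1, 6), (-3, 7), (-7, 4), (-10, -2).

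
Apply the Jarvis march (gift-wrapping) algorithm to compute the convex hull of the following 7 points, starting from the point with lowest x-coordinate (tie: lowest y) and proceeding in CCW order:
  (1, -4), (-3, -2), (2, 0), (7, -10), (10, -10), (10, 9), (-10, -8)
Hull (CCW) = [(-10, -8), (7, -10), (10, -10), (10, 9), (-3, -2)]

Jarvis march: at each step, from the current hull vertex p, select the next vertex q as the point such that every other point lies strictly to the left of (or on) the directed line p → q. (Equivalently: for every other point r, the cross product (q − p) × (r − p) ≥ 0.)
Starting point (lowest x, tie lowest y): (-10, -8). Wrap until returning to start. Resulting hull: (-10, -8), (7, -10), (10, -10), (10, 9), (-3, -2).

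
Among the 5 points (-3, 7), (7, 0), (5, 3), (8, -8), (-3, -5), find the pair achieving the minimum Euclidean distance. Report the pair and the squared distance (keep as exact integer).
Pair = ((7, 0), (5, 3)); squared distance = 13

Compute all C(5, 2) = 10 pairwise squared distances (x_i − x_j)² + (y_i − y_j)². The minimum is 13, attained by the pair ((7, 0), (5, 3)).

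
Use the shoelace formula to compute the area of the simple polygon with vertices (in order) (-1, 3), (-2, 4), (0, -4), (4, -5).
Area = 33/2

Shoelace formula: Area = (1/2) |Σ_i (x_i · y_{i+1} − x_{i+1} · y_i)| (indices mod n). Compute each cross term:
  (-1)(4) − (-2)(3) = 2
  (-2)(-4) − (0)(4) = 8
  (0)(-5) − (4)(-4) = 16
  (4)(3) − (-1)(-5) = 7
Sum = 33, so (signed) Area = 33/2 = 33/2, |Area| = 33/2.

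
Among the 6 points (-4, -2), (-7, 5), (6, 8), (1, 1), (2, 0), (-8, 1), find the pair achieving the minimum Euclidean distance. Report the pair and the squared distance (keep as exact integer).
Pair = ((1, 1), (2, 0)); squared distance = 2

Compute all C(6, 2) = 15 pairwise squared distances (x_i − x_j)² + (y_i − y_j)². The minimum is 2, attained by the pair ((1, 1), (2, 0)).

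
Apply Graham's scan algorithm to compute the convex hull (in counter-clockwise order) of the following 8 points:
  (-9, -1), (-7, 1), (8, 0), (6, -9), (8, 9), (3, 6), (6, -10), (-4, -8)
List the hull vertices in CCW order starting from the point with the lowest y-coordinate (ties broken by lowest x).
Hull (CCW) = [(6, -10), (8, 0), (8, 9), (-7, 1), (-9, -1), (-4, -8)]

Graham scan procedure:
  1. Find the pivot p₀ = point with lowest y (tie → lowest x): (6, -10).
  2. Sort the remaining points by polar angle around p₀.
  3. Walk through sorted points, maintaining a stack; pop the top while the last three entries make a non-left turn (cross product ≤ 0).
  4. Final stack is the convex hull in CCW order: (6, -10), (8, 0), (8, 9), (-7, 1), (-9, -1), (-4, -8).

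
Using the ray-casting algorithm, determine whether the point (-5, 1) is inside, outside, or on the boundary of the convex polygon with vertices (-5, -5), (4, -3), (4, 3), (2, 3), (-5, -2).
The point (-5, 1) lies strictly outside the polygon

Cast a horizontal ray to the right from the query point and count how many polygon edges it crosses (each edge strictly once or zero times, handled with the usual half-open convention). 
Parity of crossings → even ⇒ outside.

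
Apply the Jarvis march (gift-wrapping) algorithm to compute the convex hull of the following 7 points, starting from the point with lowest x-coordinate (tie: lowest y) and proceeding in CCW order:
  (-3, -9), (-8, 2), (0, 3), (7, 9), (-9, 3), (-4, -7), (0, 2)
Hull (CCW) = [(-9, 3), (-3, -9), (7, 9)]

Jarvis march: at each step, from the current hull vertex p, select the next vertex q as the point such that every other point lies strictly to the left of (or on) the directed line p → q. (Equivalently: for every other point r, the cross product (q − p) × (r − p) ≥ 0.)
Starting point (lowest x, tie lowest y): (-9, 3). Wrap until returning to start. Resulting hull: (-9, 3), (-3, -9), (7, 9).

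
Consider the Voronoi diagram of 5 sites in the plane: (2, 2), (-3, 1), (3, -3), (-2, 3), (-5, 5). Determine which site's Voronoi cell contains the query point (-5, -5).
Nearest site = (-3, 1)

The Voronoi cell of site s contains exactly those query points closer to s than to any other site. Compute squared distances from q = (-5, -5) to each site:
  (-3 − -5)² + (1 − -5)² = 40
  (3 − -5)² + (-3 − -5)² = 68
  (-2 − -5)² + (3 − -5)² = 73
  (2 − -5)² + (2 − -5)² = 98
  (-5 − -5)² + (5 − -5)² = 100
Minimum is attained by (-3, 1), so q lies in its Voronoi cell.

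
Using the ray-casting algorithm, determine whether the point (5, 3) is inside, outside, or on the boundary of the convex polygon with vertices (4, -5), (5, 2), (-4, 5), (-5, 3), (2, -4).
The point (5, 3) lies strictly outside the polygon

Cast a horizontal ray to the right from the query point and count how many polygon edges it crosses (each edge strictly once or zero times, handled with the usual half-open convention). 
Parity of crossings → even ⇒ outside.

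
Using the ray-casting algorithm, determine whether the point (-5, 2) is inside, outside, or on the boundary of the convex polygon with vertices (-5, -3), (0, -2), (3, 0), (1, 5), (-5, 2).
The point (-5, 2) lies on the polygon boundary

Boundary check: the query satisfies the collinearity and bounding-box conditions for some polygon edge, so it lies exactly on the boundary.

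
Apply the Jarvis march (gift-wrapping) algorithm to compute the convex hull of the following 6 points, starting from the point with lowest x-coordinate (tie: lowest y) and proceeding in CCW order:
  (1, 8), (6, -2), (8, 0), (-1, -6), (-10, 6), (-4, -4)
Hull (CCW) = [(-10, 6), (-4, -4), (-1, -6), (6, -2), (8, 0), (1, 8)]

Jarvis march: at each step, from the current hull vertex p, select the next vertex q as the point such that every other point lies strictly to the left of (or on) the directed line p → q. (Equivalently: for every other point r, the cross product (q − p) × (r − p) ≥ 0.)
Starting point (lowest x, tie lowest y): (-10, 6). Wrap until returning to start. Resulting hull: (-10, 6), (-4, -4), (-1, -6), (6, -2), (8, 0), (1, 8).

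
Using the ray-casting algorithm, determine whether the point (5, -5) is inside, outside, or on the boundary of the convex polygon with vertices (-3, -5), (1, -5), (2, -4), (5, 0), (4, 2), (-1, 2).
The point (5, -5) lies strictly outside the polygon

Cast a horizontal ray to the right from the query point and count how many polygon edges it crosses (each edge strictly once or zero times, handled with the usual half-open convention). 
Parity of crossings → even ⇒ outside.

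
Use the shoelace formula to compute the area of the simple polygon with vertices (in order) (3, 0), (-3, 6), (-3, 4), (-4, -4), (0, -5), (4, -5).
Area = 107/2

Shoelace formula: Area = (1/2) |Σ_i (x_i · y_{i+1} − x_{i+1} · y_i)| (indices mod n). Compute each cross term:
  (3)(6) − (-3)(0) = 18
  (-3)(4) − (-3)(6) = 6
  (-3)(-4) − (-4)(4) = 28
  (-4)(-5) − (0)(-4) = 20
  (0)(-5) − (4)(-5) = 20
  (4)(0) − (3)(-5) = 15
Sum = 107, so (signed) Area = 107/2 = 107/2, |Area| = 107/2.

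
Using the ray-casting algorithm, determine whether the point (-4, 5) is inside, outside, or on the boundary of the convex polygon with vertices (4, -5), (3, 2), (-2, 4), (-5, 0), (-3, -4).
The point (-4, 5) lies strictly outside the polygon

Cast a horizontal ray to the right from the query point and count how many polygon edges it crosses (each edge strictly once or zero times, handled with the usual half-open convention). 
Parity of crossings → even ⇒ outside.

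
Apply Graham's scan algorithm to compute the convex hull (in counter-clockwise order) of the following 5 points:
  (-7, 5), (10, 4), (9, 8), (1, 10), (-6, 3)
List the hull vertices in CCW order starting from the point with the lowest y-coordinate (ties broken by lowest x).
Hull (CCW) = [(-6, 3), (10, 4), (9, 8), (1, 10), (-7, 5)]

Graham scan procedure:
  1. Find the pivot p₀ = point with lowest y (tie → lowest x): (-6, 3).
  2. Sort the remaining points by polar angle around p₀.
  3. Walk through sorted points, maintaining a stack; pop the top while the last three entries make a non-left turn (cross product ≤ 0).
  4. Final stack is the convex hull in CCW order: (-6, 3), (10, 4), (9, 8), (1, 10), (-7, 5).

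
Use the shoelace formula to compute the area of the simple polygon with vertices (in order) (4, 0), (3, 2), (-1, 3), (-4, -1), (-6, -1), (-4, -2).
Area = 23

Shoelace formula: Area = (1/2) |Σ_i (x_i · y_{i+1} − x_{i+1} · y_i)| (indices mod n). Compute each cross term:
  (4)(2) − (3)(0) = 8
  (3)(3) − (-1)(2) = 11
  (-1)(-1) − (-4)(3) = 13
  (-4)(-1) − (-6)(-1) = -2
  (-6)(-2) − (-4)(-1) = 8
  (-4)(0) − (4)(-2) = 8
Sum = 46, so (signed) Area = 46/2 = 23, |Area| = 23.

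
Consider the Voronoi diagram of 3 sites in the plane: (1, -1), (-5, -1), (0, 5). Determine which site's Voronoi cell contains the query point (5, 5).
Nearest site = (0, 5)

The Voronoi cell of site s contains exactly those query points closer to s than to any other site. Compute squared distances from q = (5, 5) to each site:
  (0 − 5)² + (5 − 5)² = 25
  (1 − 5)² + (-1 − 5)² = 52
  (-5 − 5)² + (-1 − 5)² = 136
Minimum is attained by (0, 5), so q lies in its Voronoi cell.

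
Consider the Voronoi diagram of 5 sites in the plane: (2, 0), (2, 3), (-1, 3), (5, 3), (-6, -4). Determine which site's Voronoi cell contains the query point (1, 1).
Nearest site = (2, 0)

The Voronoi cell of site s contains exactly those query points closer to s than to any other site. Compute squared distances from q = (1, 1) to each site:
  (2 − 1)² + (0 − 1)² = 2
  (2 − 1)² + (3 − 1)² = 5
  (-1 − 1)² + (3 − 1)² = 8
  (5 − 1)² + (3 − 1)² = 20
  (-6 − 1)² + (-4 − 1)² = 74
Minimum is attained by (2, 0), so q lies in its Voronoi cell.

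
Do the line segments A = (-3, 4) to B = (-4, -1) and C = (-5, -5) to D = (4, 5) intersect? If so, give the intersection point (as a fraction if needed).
No (intersection of containing lines falls outside at least one segment)

Parametrize and solve: t = 61/35, s = 1/35. At least one of these is outside [0, 1], so the segments do not intersect.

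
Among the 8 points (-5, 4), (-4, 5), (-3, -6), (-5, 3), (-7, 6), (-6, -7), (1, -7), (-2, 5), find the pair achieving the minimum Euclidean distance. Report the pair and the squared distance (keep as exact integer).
Pair = ((-5, 4), (-5, 3)); squared distance = 1

Compute all C(8, 2) = 28 pairwise squared distances (x_i − x_j)² + (y_i − y_j)². The minimum is 1, attained by the pair ((-5, 4), (-5, 3)).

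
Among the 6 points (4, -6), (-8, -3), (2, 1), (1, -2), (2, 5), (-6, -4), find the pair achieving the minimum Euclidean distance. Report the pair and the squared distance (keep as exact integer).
Pair = ((-8, -3), (-6, -4)); squared distance = 5

Compute all C(6, 2) = 15 pairwise squared distances (x_i − x_j)² + (y_i − y_j)². The minimum is 5, attained by the pair ((-8, -3), (-6, -4)).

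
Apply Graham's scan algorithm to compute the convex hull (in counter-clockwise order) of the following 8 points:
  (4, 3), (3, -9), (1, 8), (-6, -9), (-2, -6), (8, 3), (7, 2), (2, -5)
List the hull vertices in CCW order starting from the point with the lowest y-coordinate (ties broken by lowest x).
Hull (CCW) = [(-6, -9), (3, -9), (8, 3), (1, 8)]

Graham scan procedure:
  1. Find the pivot p₀ = point with lowest y (tie → lowest x): (-6, -9).
  2. Sort the remaining points by polar angle around p₀.
  3. Walk through sorted points, maintaining a stack; pop the top while the last three entries make a non-left turn (cross product ≤ 0).
  4. Final stack is the convex hull in CCW order: (-6, -9), (3, -9), (8, 3), (1, 8).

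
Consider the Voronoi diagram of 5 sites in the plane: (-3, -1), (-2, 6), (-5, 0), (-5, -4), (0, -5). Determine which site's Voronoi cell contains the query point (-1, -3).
Nearest site = (0, -5)

The Voronoi cell of site s contains exactly those query points closer to s than to any other site. Compute squared distances from q = (-1, -3) to each site:
  (0 − -1)² + (-5 − -3)² = 5
  (-3 − -1)² + (-1 − -3)² = 8
  (-5 − -1)² + (-4 − -3)² = 17
  (-5 − -1)² + (0 − -3)² = 25
  (-2 − -1)² + (6 − -3)² = 82
Minimum is attained by (0, -5), so q lies in its Voronoi cell.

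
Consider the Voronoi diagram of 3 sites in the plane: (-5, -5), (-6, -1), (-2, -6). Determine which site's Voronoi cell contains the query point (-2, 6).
Nearest site = (-6, -1)

The Voronoi cell of site s contains exactly those query points closer to s than to any other site. Compute squared distances from q = (-2, 6) to each site:
  (-6 − -2)² + (-1 − 6)² = 65
  (-5 − -2)² + (-5 − 6)² = 130
  (-2 − -2)² + (-6 − 6)² = 144
Minimum is attained by (-6, -1), so q lies in its Voronoi cell.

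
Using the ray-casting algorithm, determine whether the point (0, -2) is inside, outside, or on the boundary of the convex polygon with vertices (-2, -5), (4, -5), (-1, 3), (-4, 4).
The point (0, -2) lies strictly inside the polygon

Cast a horizontal ray to the right from the query point and count how many polygon edges it crosses (each edge strictly once or zero times, handled with the usual half-open convention). 
Parity of crossings → odd ⇒ inside.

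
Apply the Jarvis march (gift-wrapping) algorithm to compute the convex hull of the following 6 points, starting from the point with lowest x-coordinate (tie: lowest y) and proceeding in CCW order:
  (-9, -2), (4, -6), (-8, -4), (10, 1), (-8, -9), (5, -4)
Hull (CCW) = [(-9, -2), (-8, -9), (4, -6), (10, 1)]

Jarvis march: at each step, from the current hull vertex p, select the next vertex q as the point such that every other point lies strictly to the left of (or on) the directed line p → q. (Equivalently: for every other point r, the cross product (q − p) × (r − p) ≥ 0.)
Starting point (lowest x, tie lowest y): (-9, -2). Wrap until returning to start. Resulting hull: (-9, -2), (-8, -9), (4, -6), (10, 1).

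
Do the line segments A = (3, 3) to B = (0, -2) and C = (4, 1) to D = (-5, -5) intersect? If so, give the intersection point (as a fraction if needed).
Yes; intersection at (1/3, -13/9) (t = 8/9 on AB, s = 11/27 on CD)

Parametrize AB as A + t(B − A) = (3 + -3 t, 3 + -5 t) and CD as C + s(D − C) = (4 + -9 s, 1 + -6 s). Solve the linear system for (t, s). Determinant = 27 ≠ 0, so a unique intersection of the containing lines exists. Solution: t = 8/9, s = 11/27 — both in [0, 1], so the segments cross. Intersection point: (1/3, -13/9).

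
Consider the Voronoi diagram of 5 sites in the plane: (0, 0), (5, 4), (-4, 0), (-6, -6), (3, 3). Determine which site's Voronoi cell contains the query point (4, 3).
Nearest site = (3, 3)

The Voronoi cell of site s contains exactly those query points closer to s than to any other site. Compute squared distances from q = (4, 3) to each site:
  (3 − 4)² + (3 − 3)² = 1
  (5 − 4)² + (4 − 3)² = 2
  (0 − 4)² + (0 − 3)² = 25
  (-4 − 4)² + (0 − 3)² = 73
  (-6 − 4)² + (-6 − 3)² = 181
Minimum is attained by (3, 3), so q lies in its Voronoi cell.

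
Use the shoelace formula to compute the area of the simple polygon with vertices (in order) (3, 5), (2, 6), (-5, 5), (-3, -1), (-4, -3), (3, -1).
Area = 52

Shoelace formula: Area = (1/2) |Σ_i (x_i · y_{i+1} − x_{i+1} · y_i)| (indices mod n). Compute each cross term:
  (3)(6) − (2)(5) = 8
  (2)(5) − (-5)(6) = 40
  (-5)(-1) − (-3)(5) = 20
  (-3)(-3) − (-4)(-1) = 5
  (-4)(-1) − (3)(-3) = 13
  (3)(5) − (3)(-1) = 18
Sum = 104, so (signed) Area = 104/2 = 52, |Area| = 52.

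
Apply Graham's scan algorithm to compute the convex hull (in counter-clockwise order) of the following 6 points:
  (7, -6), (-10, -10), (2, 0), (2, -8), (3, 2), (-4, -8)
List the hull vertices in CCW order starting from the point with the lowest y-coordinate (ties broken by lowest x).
Hull (CCW) = [(-10, -10), (2, -8), (7, -6), (3, 2)]

Graham scan procedure:
  1. Find the pivot p₀ = point with lowest y (tie → lowest x): (-10, -10).
  2. Sort the remaining points by polar angle around p₀.
  3. Walk through sorted points, maintaining a stack; pop the top while the last three entries make a non-left turn (cross product ≤ 0).
  4. Final stack is the convex hull in CCW order: (-10, -10), (2, -8), (7, -6), (3, 2).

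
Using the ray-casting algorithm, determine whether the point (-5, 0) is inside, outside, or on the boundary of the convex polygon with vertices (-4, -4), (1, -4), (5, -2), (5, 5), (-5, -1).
The point (-5, 0) lies strictly outside the polygon

Cast a horizontal ray to the right from the query point and count how many polygon edges it crosses (each edge strictly once or zero times, handled with the usual half-open convention). 
Parity of crossings → even ⇒ outside.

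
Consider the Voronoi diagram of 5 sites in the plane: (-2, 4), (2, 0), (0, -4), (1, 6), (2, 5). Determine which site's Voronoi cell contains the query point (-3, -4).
Nearest site = (0, -4)

The Voronoi cell of site s contains exactly those query points closer to s than to any other site. Compute squared distances from q = (-3, -4) to each site:
  (0 − -3)² + (-4 − -4)² = 9
  (2 − -3)² + (0 − -4)² = 41
  (-2 − -3)² + (4 − -4)² = 65
  (2 − -3)² + (5 − -4)² = 106
  (1 − -3)² + (6 − -4)² = 116
Minimum is attained by (0, -4), so q lies in its Voronoi cell.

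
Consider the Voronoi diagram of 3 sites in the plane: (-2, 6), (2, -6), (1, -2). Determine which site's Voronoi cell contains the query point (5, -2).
Nearest site = (1, -2)

The Voronoi cell of site s contains exactly those query points closer to s than to any other site. Compute squared distances from q = (5, -2) to each site:
  (1 − 5)² + (-2 − -2)² = 16
  (2 − 5)² + (-6 − -2)² = 25
  (-2 − 5)² + (6 − -2)² = 113
Minimum is attained by (1, -2), so q lies in its Voronoi cell.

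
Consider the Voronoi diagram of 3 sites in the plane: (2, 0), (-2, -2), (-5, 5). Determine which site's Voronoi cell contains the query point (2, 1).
Nearest site = (2, 0)

The Voronoi cell of site s contains exactly those query points closer to s than to any other site. Compute squared distances from q = (2, 1) to each site:
  (2 − 2)² + (0 − 1)² = 1
  (-2 − 2)² + (-2 − 1)² = 25
  (-5 − 2)² + (5 − 1)² = 65
Minimum is attained by (2, 0), so q lies in its Voronoi cell.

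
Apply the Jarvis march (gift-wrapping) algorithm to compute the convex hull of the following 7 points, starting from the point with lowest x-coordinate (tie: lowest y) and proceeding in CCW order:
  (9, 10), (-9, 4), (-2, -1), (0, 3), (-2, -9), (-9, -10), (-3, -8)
Hull (CCW) = [(-9, -10), (-2, -9), (9, 10), (-9, 4)]

Jarvis march: at each step, from the current hull vertex p, select the next vertex q as the point such that every other point lies strictly to the left of (or on) the directed line p → q. (Equivalently: for every other point r, the cross product (q − p) × (r − p) ≥ 0.)
Starting point (lowest x, tie lowest y): (-9, -10). Wrap until returning to start. Resulting hull: (-9, -10), (-2, -9), (9, 10), (-9, 4).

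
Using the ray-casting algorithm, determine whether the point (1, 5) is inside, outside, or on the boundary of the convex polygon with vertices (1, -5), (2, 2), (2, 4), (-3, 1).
The point (1, 5) lies strictly outside the polygon

Cast a horizontal ray to the right from the query point and count how many polygon edges it crosses (each edge strictly once or zero times, handled with the usual half-open convention). 
Parity of crossings → even ⇒ outside.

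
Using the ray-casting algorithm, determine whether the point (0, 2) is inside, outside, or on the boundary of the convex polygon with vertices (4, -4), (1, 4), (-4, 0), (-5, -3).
The point (0, 2) lies strictly inside the polygon

Cast a horizontal ray to the right from the query point and count how many polygon edges it crosses (each edge strictly once or zero times, handled with the usual half-open convention). 
Parity of crossings → odd ⇒ inside.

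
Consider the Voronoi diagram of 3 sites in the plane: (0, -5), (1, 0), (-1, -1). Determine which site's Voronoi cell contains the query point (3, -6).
Nearest site = (0, -5)

The Voronoi cell of site s contains exactly those query points closer to s than to any other site. Compute squared distances from q = (3, -6) to each site:
  (0 − 3)² + (-5 − -6)² = 10
  (1 − 3)² + (0 − -6)² = 40
  (-1 − 3)² + (-1 − -6)² = 41
Minimum is attained by (0, -5), so q lies in its Voronoi cell.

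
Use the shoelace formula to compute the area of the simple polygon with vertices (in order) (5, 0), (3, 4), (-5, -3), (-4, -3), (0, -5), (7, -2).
Area = 99/2

Shoelace formula: Area = (1/2) |Σ_i (x_i · y_{i+1} − x_{i+1} · y_i)| (indices mod n). Compute each cross term:
  (5)(4) − (3)(0) = 20
  (3)(-3) − (-5)(4) = 11
  (-5)(-3) − (-4)(-3) = 3
  (-4)(-5) − (0)(-3) = 20
  (0)(-2) − (7)(-5) = 35
  (7)(0) − (5)(-2) = 10
Sum = 99, so (signed) Area = 99/2 = 99/2, |Area| = 99/2.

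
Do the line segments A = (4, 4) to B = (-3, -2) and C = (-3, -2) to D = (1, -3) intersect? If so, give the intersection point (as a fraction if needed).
Yes; intersection at (-3, -2) (t = 1 on AB, s = 0 on CD)

Parametrize AB as A + t(B − A) = (4 + -7 t, 4 + -6 t) and CD as C + s(D − C) = (-3 + 4 s, -2 + -1 s). Solve the linear system for (t, s). Determinant = -31 ≠ 0, so a unique intersection of the containing lines exists. Solution: t = 1, s = 0 — both in [0, 1], so the segments cross. Intersection point: (-3, -2).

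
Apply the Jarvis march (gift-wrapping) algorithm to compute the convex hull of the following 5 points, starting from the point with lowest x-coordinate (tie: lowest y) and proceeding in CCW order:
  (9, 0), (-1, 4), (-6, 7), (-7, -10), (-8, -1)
Hull (CCW) = [(-8, -1), (-7, -10), (9, 0), (-6, 7)]

Jarvis march: at each step, from the current hull vertex p, select the next vertex q as the point such that every other point lies strictly to the left of (or on) the directed line p → q. (Equivalently: for every other point r, the cross product (q − p) × (r − p) ≥ 0.)
Starting point (lowest x, tie lowest y): (-8, -1). Wrap until returning to start. Resulting hull: (-8, -1), (-7, -10), (9, 0), (-6, 7).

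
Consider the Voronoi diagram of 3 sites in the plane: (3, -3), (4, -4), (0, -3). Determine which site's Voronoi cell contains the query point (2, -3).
Nearest site = (3, -3)

The Voronoi cell of site s contains exactly those query points closer to s than to any other site. Compute squared distances from q = (2, -3) to each site:
  (3 − 2)² + (-3 − -3)² = 1
  (0 − 2)² + (-3 − -3)² = 4
  (4 − 2)² + (-4 − -3)² = 5
Minimum is attained by (3, -3), so q lies in its Voronoi cell.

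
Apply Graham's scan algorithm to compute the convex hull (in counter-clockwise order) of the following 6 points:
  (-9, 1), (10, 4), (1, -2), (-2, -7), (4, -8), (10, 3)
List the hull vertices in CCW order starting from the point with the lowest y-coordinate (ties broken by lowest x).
Hull (CCW) = [(4, -8), (10, 3), (10, 4), (-9, 1), (-2, -7)]

Graham scan procedure:
  1. Find the pivot p₀ = point with lowest y (tie → lowest x): (4, -8).
  2. Sort the remaining points by polar angle around p₀.
  3. Walk through sorted points, maintaining a stack; pop the top while the last three entries make a non-left turn (cross product ≤ 0).
  4. Final stack is the convex hull in CCW order: (4, -8), (10, 3), (10, 4), (-9, 1), (-2, -7).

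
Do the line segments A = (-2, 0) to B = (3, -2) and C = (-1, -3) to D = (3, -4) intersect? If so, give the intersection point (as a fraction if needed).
No (intersection of containing lines falls outside at least one segment)

Parametrize and solve: t = 11/3, s = 13/3. At least one of these is outside [0, 1], so the segments do not intersect.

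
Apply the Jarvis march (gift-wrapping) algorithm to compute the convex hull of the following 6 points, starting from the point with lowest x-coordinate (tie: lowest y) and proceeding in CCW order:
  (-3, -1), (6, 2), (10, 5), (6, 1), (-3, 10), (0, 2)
Hull (CCW) = [(-3, -1), (6, 1), (10, 5), (-3, 10)]

Jarvis march: at each step, from the current hull vertex p, select the next vertex q as the point such that every other point lies strictly to the left of (or on) the directed line p → q. (Equivalently: for every other point r, the cross product (q − p) × (r − p) ≥ 0.)
Starting point (lowest x, tie lowest y): (-3, -1). Wrap until returning to start. Resulting hull: (-3, -1), (6, 1), (10, 5), (-3, 10).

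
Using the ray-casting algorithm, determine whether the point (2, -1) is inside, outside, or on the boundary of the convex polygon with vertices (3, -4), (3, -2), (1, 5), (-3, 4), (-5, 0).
The point (2, -1) lies strictly inside the polygon

Cast a horizontal ray to the right from the query point and count how many polygon edges it crosses (each edge strictly once or zero times, handled with the usual half-open convention). 
Parity of crossings → odd ⇒ inside.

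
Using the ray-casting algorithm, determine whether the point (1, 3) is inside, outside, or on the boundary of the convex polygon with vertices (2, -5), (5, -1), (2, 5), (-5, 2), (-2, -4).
The point (1, 3) lies strictly inside the polygon

Cast a horizontal ray to the right from the query point and count how many polygon edges it crosses (each edge strictly once or zero times, handled with the usual half-open convention). 
Parity of crossings → odd ⇒ inside.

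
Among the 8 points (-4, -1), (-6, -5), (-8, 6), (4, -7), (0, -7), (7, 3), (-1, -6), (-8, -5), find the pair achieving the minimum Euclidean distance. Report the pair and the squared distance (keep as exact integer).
Pair = ((0, -7), (-1, -6)); squared distance = 2

Compute all C(8, 2) = 28 pairwise squared distances (x_i − x_j)² + (y_i − y_j)². The minimum is 2, attained by the pair ((0, -7), (-1, -6)).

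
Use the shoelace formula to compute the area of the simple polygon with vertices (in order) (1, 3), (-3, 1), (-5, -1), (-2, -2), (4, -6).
Area = 32

Shoelace formula: Area = (1/2) |Σ_i (x_i · y_{i+1} − x_{i+1} · y_i)| (indices mod n). Compute each cross term:
  (1)(1) − (-3)(3) = 10
  (-3)(-1) − (-5)(1) = 8
  (-5)(-2) − (-2)(-1) = 8
  (-2)(-6) − (4)(-2) = 20
  (4)(3) − (1)(-6) = 18
Sum = 64, so (signed) Area = 64/2 = 32, |Area| = 32.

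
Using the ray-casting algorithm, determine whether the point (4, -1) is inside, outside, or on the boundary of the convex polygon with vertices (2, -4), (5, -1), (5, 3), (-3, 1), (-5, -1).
The point (4, -1) lies strictly inside the polygon

Cast a horizontal ray to the right from the query point and count how many polygon edges it crosses (each edge strictly once or zero times, handled with the usual half-open convention). 
Parity of crossings → odd ⇒ inside.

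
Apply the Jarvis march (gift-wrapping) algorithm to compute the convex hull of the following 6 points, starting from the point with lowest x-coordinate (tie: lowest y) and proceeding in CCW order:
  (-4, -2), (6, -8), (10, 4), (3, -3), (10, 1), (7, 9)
Hull (CCW) = [(-4, -2), (6, -8), (10, 1), (10, 4), (7, 9)]

Jarvis march: at each step, from the current hull vertex p, select the next vertex q as the point such that every other point lies strictly to the left of (or on) the directed line p → q. (Equivalently: for every other point r, the cross product (q − p) × (r − p) ≥ 0.)
Starting point (lowest x, tie lowest y): (-4, -2). Wrap until returning to start. Resulting hull: (-4, -2), (6, -8), (10, 1), (10, 4), (7, 9).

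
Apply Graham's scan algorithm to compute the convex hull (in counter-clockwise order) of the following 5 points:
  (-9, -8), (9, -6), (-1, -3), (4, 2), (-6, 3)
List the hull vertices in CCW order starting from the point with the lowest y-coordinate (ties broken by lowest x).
Hull (CCW) = [(-9, -8), (9, -6), (4, 2), (-6, 3)]

Graham scan procedure:
  1. Find the pivot p₀ = point with lowest y (tie → lowest x): (-9, -8).
  2. Sort the remaining points by polar angle around p₀.
  3. Walk through sorted points, maintaining a stack; pop the top while the last three entries make a non-left turn (cross product ≤ 0).
  4. Final stack is the convex hull in CCW order: (-9, -8), (9, -6), (4, 2), (-6, 3).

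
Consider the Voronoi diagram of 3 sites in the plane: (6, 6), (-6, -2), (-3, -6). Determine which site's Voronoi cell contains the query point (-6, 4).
Nearest site = (-6, -2)

The Voronoi cell of site s contains exactly those query points closer to s than to any other site. Compute squared distances from q = (-6, 4) to each site:
  (-6 − -6)² + (-2 − 4)² = 36
  (-3 − -6)² + (-6 − 4)² = 109
  (6 − -6)² + (6 − 4)² = 148
Minimum is attained by (-6, -2), so q lies in its Voronoi cell.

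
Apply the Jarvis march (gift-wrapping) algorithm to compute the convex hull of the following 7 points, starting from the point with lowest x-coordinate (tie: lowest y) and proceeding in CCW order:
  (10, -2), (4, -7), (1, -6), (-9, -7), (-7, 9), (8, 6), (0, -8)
Hull (CCW) = [(-9, -7), (0, -8), (4, -7), (10, -2), (8, 6), (-7, 9)]

Jarvis march: at each step, from the current hull vertex p, select the next vertex q as the point such that every other point lies strictly to the left of (or on) the directed line p → q. (Equivalently: for every other point r, the cross product (q − p) × (r − p) ≥ 0.)
Starting point (lowest x, tie lowest y): (-9, -7). Wrap until returning to start. Resulting hull: (-9, -7), (0, -8), (4, -7), (10, -2), (8, 6), (-7, 9).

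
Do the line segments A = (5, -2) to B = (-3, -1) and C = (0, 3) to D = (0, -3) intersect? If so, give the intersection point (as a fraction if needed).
Yes; intersection at (0, -11/8) (t = 5/8 on AB, s = 35/48 on CD)

Parametrize AB as A + t(B − A) = (5 + -8 t, -2 + 1 t) and CD as C + s(D − C) = (0 + 0 s, 3 + -6 s). Solve the linear system for (t, s). Determinant = -48 ≠ 0, so a unique intersection of the containing lines exists. Solution: t = 5/8, s = 35/48 — both in [0, 1], so the segments cross. Intersection point: (0, -11/8).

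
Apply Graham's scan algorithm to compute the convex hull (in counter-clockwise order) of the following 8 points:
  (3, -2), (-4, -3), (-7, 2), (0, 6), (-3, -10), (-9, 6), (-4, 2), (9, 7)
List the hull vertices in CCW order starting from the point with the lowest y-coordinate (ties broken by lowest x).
Hull (CCW) = [(-3, -10), (3, -2), (9, 7), (-9, 6)]

Graham scan procedure:
  1. Find the pivot p₀ = point with lowest y (tie → lowest x): (-3, -10).
  2. Sort the remaining points by polar angle around p₀.
  3. Walk through sorted points, maintaining a stack; pop the top while the last three entries make a non-left turn (cross product ≤ 0).
  4. Final stack is the convex hull in CCW order: (-3, -10), (3, -2), (9, 7), (-9, 6).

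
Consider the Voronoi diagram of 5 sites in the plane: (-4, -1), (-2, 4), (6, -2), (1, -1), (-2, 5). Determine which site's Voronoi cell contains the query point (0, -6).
Nearest site = (1, -1)

The Voronoi cell of site s contains exactly those query points closer to s than to any other site. Compute squared distances from q = (0, -6) to each site:
  (1 − 0)² + (-1 − -6)² = 26
  (-4 − 0)² + (-1 − -6)² = 41
  (6 − 0)² + (-2 − -6)² = 52
  (-2 − 0)² + (4 − -6)² = 104
  (-2 − 0)² + (5 − -6)² = 125
Minimum is attained by (1, -1), so q lies in its Voronoi cell.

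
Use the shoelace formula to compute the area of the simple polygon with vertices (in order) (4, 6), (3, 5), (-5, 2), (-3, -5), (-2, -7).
Area = 91/2

Shoelace formula: Area = (1/2) |Σ_i (x_i · y_{i+1} − x_{i+1} · y_i)| (indices mod n). Compute each cross term:
  (4)(5) − (3)(6) = 2
  (3)(2) − (-5)(5) = 31
  (-5)(-5) − (-3)(2) = 31
  (-3)(-7) − (-2)(-5) = 11
  (-2)(6) − (4)(-7) = 16
Sum = 91, so (signed) Area = 91/2 = 91/2, |Area| = 91/2.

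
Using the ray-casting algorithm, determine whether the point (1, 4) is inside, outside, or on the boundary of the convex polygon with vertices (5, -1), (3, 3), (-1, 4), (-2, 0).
The point (1, 4) lies strictly outside the polygon

Cast a horizontal ray to the right from the query point and count how many polygon edges it crosses (each edge strictly once or zero times, handled with the usual half-open convention). 
Parity of crossings → even ⇒ outside.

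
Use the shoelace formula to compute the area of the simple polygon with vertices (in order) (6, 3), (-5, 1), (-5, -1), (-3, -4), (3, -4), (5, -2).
Area = 113/2

Shoelace formula: Area = (1/2) |Σ_i (x_i · y_{i+1} − x_{i+1} · y_i)| (indices mod n). Compute each cross term:
  (6)(1) − (-5)(3) = 21
  (-5)(-1) − (-5)(1) = 10
  (-5)(-4) − (-3)(-1) = 17
  (-3)(-4) − (3)(-4) = 24
  (3)(-2) − (5)(-4) = 14
  (5)(3) − (6)(-2) = 27
Sum = 113, so (signed) Area = 113/2 = 113/2, |Area| = 113/2.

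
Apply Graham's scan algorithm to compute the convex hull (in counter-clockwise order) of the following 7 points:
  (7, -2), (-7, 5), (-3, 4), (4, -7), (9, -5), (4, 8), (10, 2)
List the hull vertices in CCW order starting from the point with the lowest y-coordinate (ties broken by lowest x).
Hull (CCW) = [(4, -7), (9, -5), (10, 2), (4, 8), (-7, 5)]

Graham scan procedure:
  1. Find the pivot p₀ = point with lowest y (tie → lowest x): (4, -7).
  2. Sort the remaining points by polar angle around p₀.
  3. Walk through sorted points, maintaining a stack; pop the top while the last three entries make a non-left turn (cross product ≤ 0).
  4. Final stack is the convex hull in CCW order: (4, -7), (9, -5), (10, 2), (4, 8), (-7, 5).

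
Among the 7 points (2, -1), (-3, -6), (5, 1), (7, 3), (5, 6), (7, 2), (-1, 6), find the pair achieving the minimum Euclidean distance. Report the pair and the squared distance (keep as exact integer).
Pair = ((7, 3), (7, 2)); squared distance = 1

Compute all C(7, 2) = 21 pairwise squared distances (x_i − x_j)² + (y_i − y_j)². The minimum is 1, attained by the pair ((7, 3), (7, 2)).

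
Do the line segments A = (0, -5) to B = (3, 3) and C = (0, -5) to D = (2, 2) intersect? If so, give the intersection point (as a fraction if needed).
Yes; intersection at (0, -5) (t = 0 on AB, s = 0 on CD)

Parametrize AB as A + t(B − A) = (0 + 3 t, -5 + 8 t) and CD as C + s(D − C) = (0 + 2 s, -5 + 7 s). Solve the linear system for (t, s). Determinant = -5 ≠ 0, so a unique intersection of the containing lines exists. Solution: t = 0, s = 0 — both in [0, 1], so the segments cross. Intersection point: (0, -5).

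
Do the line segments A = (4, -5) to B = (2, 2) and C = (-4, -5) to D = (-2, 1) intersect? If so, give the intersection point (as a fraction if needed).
No (intersection of containing lines falls outside at least one segment)

Parametrize and solve: t = 24/13, s = 28/13. At least one of these is outside [0, 1], so the segments do not intersect.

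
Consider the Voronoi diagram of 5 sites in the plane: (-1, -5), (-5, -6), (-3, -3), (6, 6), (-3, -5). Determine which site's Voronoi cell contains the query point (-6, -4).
Nearest site = (-5, -6)

The Voronoi cell of site s contains exactly those query points closer to s than to any other site. Compute squared distances from q = (-6, -4) to each site:
  (-5 − -6)² + (-6 − -4)² = 5
  (-3 − -6)² + (-5 − -4)² = 10
  (-3 − -6)² + (-3 − -4)² = 10
  (-1 − -6)² + (-5 − -4)² = 26
  (6 − -6)² + (6 − -4)² = 244
Minimum is attained by (-5, -6), so q lies in its Voronoi cell.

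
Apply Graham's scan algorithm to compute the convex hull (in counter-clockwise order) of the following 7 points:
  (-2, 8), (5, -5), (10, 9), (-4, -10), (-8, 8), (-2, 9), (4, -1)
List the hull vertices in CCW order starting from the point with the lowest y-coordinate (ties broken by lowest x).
Hull (CCW) = [(-4, -10), (5, -5), (10, 9), (-2, 9), (-8, 8)]

Graham scan procedure:
  1. Find the pivot p₀ = point with lowest y (tie → lowest x): (-4, -10).
  2. Sort the remaining points by polar angle around p₀.
  3. Walk through sorted points, maintaining a stack; pop the top while the last three entries make a non-left turn (cross product ≤ 0).
  4. Final stack is the convex hull in CCW order: (-4, -10), (5, -5), (10, 9), (-2, 9), (-8, 8).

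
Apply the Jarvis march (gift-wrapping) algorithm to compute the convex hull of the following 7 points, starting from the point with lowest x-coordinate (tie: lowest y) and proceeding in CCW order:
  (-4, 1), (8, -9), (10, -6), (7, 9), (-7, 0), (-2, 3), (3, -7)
Hull (CCW) = [(-7, 0), (3, -7), (8, -9), (10, -6), (7, 9)]

Jarvis march: at each step, from the current hull vertex p, select the next vertex q as the point such that every other point lies strictly to the left of (or on) the directed line p → q. (Equivalently: for every other point r, the cross product (q − p) × (r − p) ≥ 0.)
Starting point (lowest x, tie lowest y): (-7, 0). Wrap until returning to start. Resulting hull: (-7, 0), (3, -7), (8, -9), (10, -6), (7, 9).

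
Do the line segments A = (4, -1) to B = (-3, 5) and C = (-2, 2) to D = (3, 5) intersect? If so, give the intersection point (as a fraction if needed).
Yes; intersection at (-9/17, 49/17) (t = 11/17 on AB, s = 5/17 on CD)

Parametrize AB as A + t(B − A) = (4 + -7 t, -1 + 6 t) and CD as C + s(D − C) = (-2 + 5 s, 2 + 3 s). Solve the linear system for (t, s). Determinant = 51 ≠ 0, so a unique intersection of the containing lines exists. Solution: t = 11/17, s = 5/17 — both in [0, 1], so the segments cross. Intersection point: (-9/17, 49/17).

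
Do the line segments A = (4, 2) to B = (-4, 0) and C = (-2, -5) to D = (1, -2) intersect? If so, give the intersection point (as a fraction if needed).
No (intersection of containing lines falls outside at least one segment)

Parametrize and solve: t = -1/6, s = 22/9. At least one of these is outside [0, 1], so the segments do not intersect.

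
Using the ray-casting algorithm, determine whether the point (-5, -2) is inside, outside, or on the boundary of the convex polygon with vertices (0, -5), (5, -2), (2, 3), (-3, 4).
The point (-5, -2) lies strictly outside the polygon

Cast a horizontal ray to the right from the query point and count how many polygon edges it crosses (each edge strictly once or zero times, handled with the usual half-open convention). 
Parity of crossings → even ⇒ outside.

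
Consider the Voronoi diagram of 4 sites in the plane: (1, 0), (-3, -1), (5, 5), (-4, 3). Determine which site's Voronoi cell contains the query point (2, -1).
Nearest site = (1, 0)

The Voronoi cell of site s contains exactly those query points closer to s than to any other site. Compute squared distances from q = (2, -1) to each site:
  (1 − 2)² + (0 − -1)² = 2
  (-3 − 2)² + (-1 − -1)² = 25
  (5 − 2)² + (5 − -1)² = 45
  (-4 − 2)² + (3 − -1)² = 52
Minimum is attained by (1, 0), so q lies in its Voronoi cell.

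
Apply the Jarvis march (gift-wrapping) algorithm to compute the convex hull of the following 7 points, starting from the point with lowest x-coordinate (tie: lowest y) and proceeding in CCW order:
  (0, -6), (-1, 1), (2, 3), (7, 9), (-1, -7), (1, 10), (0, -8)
Hull (CCW) = [(-1, -7), (0, -8), (7, 9), (1, 10), (-1, 1)]

Jarvis march: at each step, from the current hull vertex p, select the next vertex q as the point such that every other point lies strictly to the left of (or on) the directed line p → q. (Equivalently: for every other point r, the cross product (q − p) × (r − p) ≥ 0.)
Starting point (lowest x, tie lowest y): (-1, -7). Wrap until returning to start. Resulting hull: (-1, -7), (0, -8), (7, 9), (1, 10), (-1, 1).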